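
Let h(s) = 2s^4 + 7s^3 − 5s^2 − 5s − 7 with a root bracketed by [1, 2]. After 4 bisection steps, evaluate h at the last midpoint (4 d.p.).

-0.4138

m = 1.5, h(m) = 8 (+); new bracket [1, 1.5]
m = 1.25, h(m) = -2.507812 (−); new bracket [1.25, 1.5]
m = 1.375, h(m) = 2.018066 (+); new bracket [1.25, 1.375]
m = 1.3125, h(m) = -0.4138 (−); new bracket [1.3125, 1.375]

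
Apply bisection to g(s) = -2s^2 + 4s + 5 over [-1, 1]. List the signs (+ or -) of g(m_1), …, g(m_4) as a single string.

+++-

m = 0, g(m) = 5 (+); new bracket [-1, 0]
m = -0.5, g(m) = 2.5 (+); new bracket [-1, -0.5]
m = -0.75, g(m) = 0.875 (+); new bracket [-1, -0.75]
m = -0.875, g(m) = -0.0312 (−); new bracket [-0.875, -0.75]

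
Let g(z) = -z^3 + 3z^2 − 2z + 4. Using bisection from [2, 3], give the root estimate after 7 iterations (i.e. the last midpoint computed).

m = 2.5, g(m) = 2.125 (+); new bracket [2.5, 3]
m = 2.75, g(m) = 0.390625 (+); new bracket [2.75, 3]
m = 2.875, g(m) = -0.716797 (−); new bracket [2.75, 2.875]
m = 2.8125, g(m) = -0.1418 (−); new bracket [2.75, 2.8125]
m = 2.78125, g(m) = 0.1296 (+); new bracket [2.78125, 2.8125]
m = 2.796875, g(m) = -0.0048 (−); new bracket [2.78125, 2.796875]
m = 2.7890625, g(m) = 0.0627 (+); new bracket [2.7890625, 2.796875]

2.7890625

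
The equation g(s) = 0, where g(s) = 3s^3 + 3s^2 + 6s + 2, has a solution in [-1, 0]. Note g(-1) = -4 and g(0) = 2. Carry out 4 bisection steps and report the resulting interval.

midpoint -0.5: g = -0.625 < 0 → [-0.5, 0]
midpoint -0.25: g = 0.640625 > 0 → [-0.5, -0.25]
midpoint -0.375: g = 0.013672 > 0 → [-0.5, -0.375]
midpoint -0.4375: g = -0.302 < 0 → [-0.4375, -0.375]

[-0.4375, -0.375]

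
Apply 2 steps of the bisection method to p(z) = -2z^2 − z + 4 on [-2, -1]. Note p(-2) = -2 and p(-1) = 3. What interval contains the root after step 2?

m = -1.5, p(m) = 1 (+); new bracket [-2, -1.5]
m = -1.75, p(m) = -0.375 (−); new bracket [-1.75, -1.5]

[-1.75, -1.5]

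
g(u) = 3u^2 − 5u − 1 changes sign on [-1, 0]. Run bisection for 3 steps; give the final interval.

[-0.25, -0.125]

u = -0.5 gives g = 2.25, positive; keep [-0.5, 0]
u = -0.25 gives g = 0.4375, positive; keep [-0.25, 0]
u = -0.125 gives g = -0.328125, negative; keep [-0.25, -0.125]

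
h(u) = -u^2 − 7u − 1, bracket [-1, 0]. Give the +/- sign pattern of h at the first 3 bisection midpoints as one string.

h(-0.5) = 2.25 > 0, so the root lies in [-0.5, 0]
h(-0.25) = 0.6875 > 0, so the root lies in [-0.25, 0]
h(-0.125) = -0.140625 < 0, so the root lies in [-0.25, -0.125]

++-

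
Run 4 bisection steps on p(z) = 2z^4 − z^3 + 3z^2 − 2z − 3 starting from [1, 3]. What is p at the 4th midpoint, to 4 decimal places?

midpoint 2: p = 29 > 0 → [1, 2]
midpoint 1.5: p = 7.5 > 0 → [1, 1.5]
midpoint 1.25: p = 2.117188 > 0 → [1, 1.25]
midpoint 1.125: p = 0.3267 > 0 → [1, 1.125]

0.3267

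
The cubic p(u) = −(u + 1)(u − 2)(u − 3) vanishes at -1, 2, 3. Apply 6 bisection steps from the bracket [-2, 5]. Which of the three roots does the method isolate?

m = 1.5, p(m) = -1.875 (−); new bracket [-2, 1.5]
m = -0.25, p(m) = -5.484375 (−); new bracket [-2, -0.25]
m = -1.125, p(m) = 1.611328 (+); new bracket [-1.125, -0.25]
m = -0.6875, p(m) = -3.0969 (−); new bracket [-1.125, -0.6875]
m = -0.90625, p(m) = -1.0643 (−); new bracket [-1.125, -0.90625]
m = -1.015625, p(m) = 0.1892 (+); new bracket [-1.015625, -0.90625]

-1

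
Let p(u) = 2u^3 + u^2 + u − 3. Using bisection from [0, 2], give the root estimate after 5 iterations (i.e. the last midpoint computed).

m = 1, p(m) = 1 (+); new bracket [0, 1]
m = 0.5, p(m) = -2 (−); new bracket [0.5, 1]
m = 0.75, p(m) = -0.84375 (−); new bracket [0.75, 1]
m = 0.875, p(m) = -0.0195 (−); new bracket [0.875, 1]
m = 0.9375, p(m) = 0.4644 (+); new bracket [0.875, 0.9375]

0.9375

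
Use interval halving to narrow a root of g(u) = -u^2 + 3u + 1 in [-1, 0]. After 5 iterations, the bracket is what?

[-0.3125, -0.28125]

m = -0.5, g(m) = -0.75 (−); new bracket [-0.5, 0]
m = -0.25, g(m) = 0.1875 (+); new bracket [-0.5, -0.25]
m = -0.375, g(m) = -0.265625 (−); new bracket [-0.375, -0.25]
m = -0.3125, g(m) = -0.0352 (−); new bracket [-0.3125, -0.25]
m = -0.28125, g(m) = 0.0771 (+); new bracket [-0.3125, -0.28125]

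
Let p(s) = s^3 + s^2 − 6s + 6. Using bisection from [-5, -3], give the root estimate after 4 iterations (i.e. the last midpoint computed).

p(-4) = -18 < 0, so the root lies in [-4, -3]
p(-3.5) = -3.625 < 0, so the root lies in [-3.5, -3]
p(-3.25) = 1.734375 > 0, so the root lies in [-3.5, -3.25]
p(-3.375) = -0.8027 < 0, so the root lies in [-3.375, -3.25]

-3.375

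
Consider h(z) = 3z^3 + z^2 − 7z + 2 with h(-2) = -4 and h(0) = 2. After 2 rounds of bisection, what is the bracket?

[-2, -1.5]

h(-1) = 7 > 0, so the root lies in [-2, -1]
h(-1.5) = 4.625 > 0, so the root lies in [-2, -1.5]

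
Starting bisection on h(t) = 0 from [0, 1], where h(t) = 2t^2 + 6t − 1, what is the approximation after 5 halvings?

0.15625

t = 0.5 gives h = 2.5, positive; keep [0, 0.5]
t = 0.25 gives h = 0.625, positive; keep [0, 0.25]
t = 0.125 gives h = -0.21875, negative; keep [0.125, 0.25]
t = 0.1875 gives h = 0.1953, positive; keep [0.125, 0.1875]
t = 0.15625 gives h = -0.0137, negative; keep [0.15625, 0.1875]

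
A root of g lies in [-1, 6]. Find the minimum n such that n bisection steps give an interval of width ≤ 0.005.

Width after n steps is 7/2^n. Need 2^n ≥ 7/0.005 = 1400.
2^10 = 1024 < 1400 ≤ 2^11 = 2048, so n = 11.

11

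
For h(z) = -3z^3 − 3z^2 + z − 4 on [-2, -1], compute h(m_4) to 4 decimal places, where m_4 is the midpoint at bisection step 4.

0.1858

z = -1.5 gives h = -2.125, negative; keep [-2, -1.5]
z = -1.75 gives h = 1.140625, positive; keep [-1.75, -1.5]
z = -1.625 gives h = -0.673828, negative; keep [-1.75, -1.625]
z = -1.6875 gives h = 0.1858, positive; keep [-1.6875, -1.625]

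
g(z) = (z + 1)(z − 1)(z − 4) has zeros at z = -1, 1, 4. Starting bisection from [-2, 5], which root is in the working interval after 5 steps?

4

z = 1.5 gives g = -3.125, negative; keep [1.5, 5]
z = 3.25 gives g = -7.171875, negative; keep [3.25, 5]
z = 4.125 gives g = 2.001953, positive; keep [3.25, 4.125]
z = 3.6875 gives g = -3.9368, negative; keep [3.6875, 4.125]
z = 3.90625 gives g = -1.3368, negative; keep [3.90625, 4.125]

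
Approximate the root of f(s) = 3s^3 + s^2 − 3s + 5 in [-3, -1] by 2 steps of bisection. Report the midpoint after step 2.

-1.5

midpoint -2: f = -9 < 0 → [-2, -1]
midpoint -1.5: f = 1.625 > 0 → [-2, -1.5]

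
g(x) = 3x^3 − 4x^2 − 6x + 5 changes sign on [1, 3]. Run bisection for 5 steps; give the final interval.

[1.875, 1.9375]

midpoint 2: g = 1 > 0 → [1, 2]
midpoint 1.5: g = -2.875 < 0 → [1.5, 2]
midpoint 1.75: g = -1.671875 < 0 → [1.75, 2]
midpoint 1.875: g = -0.5371 < 0 → [1.875, 2]
midpoint 1.9375: g = 0.179 > 0 → [1.875, 1.9375]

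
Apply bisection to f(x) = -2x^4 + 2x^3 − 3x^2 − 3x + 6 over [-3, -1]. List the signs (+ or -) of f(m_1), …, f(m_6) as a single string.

midpoint -2: f = -48 < 0 → [-2, -1]
midpoint -1.5: f = -13.125 < 0 → [-1.5, -1]
midpoint -1.25: f = -3.726562 < 0 → [-1.25, -1]
midpoint -1.125: f = -0.4731 < 0 → [-1.125, -1]
midpoint -1.0625: f = 0.853 > 0 → [-1.125, -1.0625]
midpoint -1.09375: f = 0.2133 > 0 → [-1.125, -1.09375]

----++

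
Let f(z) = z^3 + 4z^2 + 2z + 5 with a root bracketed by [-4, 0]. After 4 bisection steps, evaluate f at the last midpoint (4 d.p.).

1.0156

m = -2, f(m) = 9 (+); new bracket [-4, -2]
m = -3, f(m) = 8 (+); new bracket [-4, -3]
m = -3.5, f(m) = 4.125 (+); new bracket [-4, -3.5]
m = -3.75, f(m) = 1.0156 (+); new bracket [-4, -3.75]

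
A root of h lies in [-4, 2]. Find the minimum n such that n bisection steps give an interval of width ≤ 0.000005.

21

Width after n steps is 6/2^n. Need 2^n ≥ 6/0.000005 = 1200000.
2^20 = 1048576 < 1200000 ≤ 2^21 = 2097152, so n = 21.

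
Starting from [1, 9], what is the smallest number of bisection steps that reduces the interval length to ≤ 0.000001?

Width after n steps is 8/2^n. Need 2^n ≥ 8/0.000001 = 8000000.
2^22 = 4194304 < 8000000 ≤ 2^23 = 8388608, so n = 23.

23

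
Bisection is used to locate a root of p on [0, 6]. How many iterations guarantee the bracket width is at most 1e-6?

Width after n steps is 6/2^n. Need 2^n ≥ 6/1e-6 = 6000000.
2^22 = 4194304 < 6000000 ≤ 2^23 = 8388608, so n = 23.

23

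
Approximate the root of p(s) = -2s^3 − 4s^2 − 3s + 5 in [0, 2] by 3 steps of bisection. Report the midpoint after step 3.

0.75

p(1) = -4 < 0, so the root lies in [0, 1]
p(0.5) = 2.25 > 0, so the root lies in [0.5, 1]
p(0.75) = -0.34375 < 0, so the root lies in [0.5, 0.75]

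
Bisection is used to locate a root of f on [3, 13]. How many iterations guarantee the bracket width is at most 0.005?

11

Width after n steps is 10/2^n. Need 2^n ≥ 10/0.005 = 2000.
2^10 = 1024 < 2000 ≤ 2^11 = 2048, so n = 11.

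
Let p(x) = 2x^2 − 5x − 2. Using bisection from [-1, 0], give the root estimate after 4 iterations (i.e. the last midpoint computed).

-0.3125

m = -0.5, p(m) = 1 (+); new bracket [-0.5, 0]
m = -0.25, p(m) = -0.625 (−); new bracket [-0.5, -0.25]
m = -0.375, p(m) = 0.15625 (+); new bracket [-0.375, -0.25]
m = -0.3125, p(m) = -0.2422 (−); new bracket [-0.375, -0.3125]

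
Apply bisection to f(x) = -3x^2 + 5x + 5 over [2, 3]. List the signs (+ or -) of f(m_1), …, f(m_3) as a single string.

x = 2.5 gives f = -1.25, negative; keep [2, 2.5]
x = 2.25 gives f = 1.0625, positive; keep [2.25, 2.5]
x = 2.375 gives f = -0.046875, negative; keep [2.25, 2.375]

-+-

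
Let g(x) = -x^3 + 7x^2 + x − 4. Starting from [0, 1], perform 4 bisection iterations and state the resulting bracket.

g(0.5) = -1.875 < 0, so the root lies in [0.5, 1]
g(0.75) = 0.265625 > 0, so the root lies in [0.5, 0.75]
g(0.625) = -0.884766 < 0, so the root lies in [0.625, 0.75]
g(0.6875) = -0.3289 < 0, so the root lies in [0.6875, 0.75]

[0.6875, 0.75]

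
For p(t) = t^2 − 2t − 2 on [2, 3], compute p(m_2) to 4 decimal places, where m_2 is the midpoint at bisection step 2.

t = 2.5 gives p = -0.75, negative; keep [2.5, 3]
t = 2.75 gives p = 0.0625, positive; keep [2.5, 2.75]

0.0625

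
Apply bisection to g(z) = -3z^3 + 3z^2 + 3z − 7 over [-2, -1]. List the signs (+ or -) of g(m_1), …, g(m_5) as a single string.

z = -1.5 gives g = 5.375, positive; keep [-1.5, -1]
z = -1.25 gives g = -0.203125, negative; keep [-1.5, -1.25]
z = -1.375 gives g = 2.345703, positive; keep [-1.375, -1.25]
z = -1.3125 gives g = 1.0134, positive; keep [-1.3125, -1.25]
z = -1.28125 gives g = 0.391, positive; keep [-1.28125, -1.25]

+-+++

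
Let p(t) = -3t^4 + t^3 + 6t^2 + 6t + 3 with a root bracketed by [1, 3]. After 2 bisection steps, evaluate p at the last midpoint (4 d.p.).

13.6875

midpoint 2: p = -1 < 0 → [1, 2]
midpoint 1.5: p = 13.6875 > 0 → [1.5, 2]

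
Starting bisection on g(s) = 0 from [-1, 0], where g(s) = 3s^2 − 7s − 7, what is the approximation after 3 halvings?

m = -0.5, g(m) = -2.75 (−); new bracket [-1, -0.5]
m = -0.75, g(m) = -0.0625 (−); new bracket [-1, -0.75]
m = -0.875, g(m) = 1.421875 (+); new bracket [-0.875, -0.75]

-0.875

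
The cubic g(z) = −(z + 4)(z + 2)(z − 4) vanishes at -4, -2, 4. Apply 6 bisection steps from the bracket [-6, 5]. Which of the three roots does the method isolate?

4

midpoint -0.5: g = 23.625 > 0 → [-0.5, 5]
midpoint 2.25: g = 46.484375 > 0 → [2.25, 5]
midpoint 3.625: g = 16.083984 > 0 → [3.625, 5]
midpoint 4.3125: g = -16.3977 < 0 → [3.625, 4.3125]
midpoint 3.96875: g = 1.4864 > 0 → [3.96875, 4.3125]
midpoint 4.140625: g = -7.0296 < 0 → [3.96875, 4.140625]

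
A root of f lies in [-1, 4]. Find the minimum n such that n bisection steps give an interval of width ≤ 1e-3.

13

Width after n steps is 5/2^n. Need 2^n ≥ 5/1e-3 = 5000.
2^12 = 4096 < 5000 ≤ 2^13 = 8192, so n = 13.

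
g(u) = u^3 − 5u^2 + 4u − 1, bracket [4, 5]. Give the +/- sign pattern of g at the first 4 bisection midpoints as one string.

m = 4.5, g(m) = 6.875 (+); new bracket [4, 4.5]
m = 4.25, g(m) = 2.453125 (+); new bracket [4, 4.25]
m = 4.125, g(m) = 0.611328 (+); new bracket [4, 4.125]
m = 4.0625, g(m) = -0.2224 (−); new bracket [4.0625, 4.125]

+++-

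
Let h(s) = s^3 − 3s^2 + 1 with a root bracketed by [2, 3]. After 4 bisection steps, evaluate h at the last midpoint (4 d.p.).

0.4607

m = 2.5, h(m) = -2.125 (−); new bracket [2.5, 3]
m = 2.75, h(m) = -0.890625 (−); new bracket [2.75, 3]
m = 2.875, h(m) = -0.033203 (−); new bracket [2.875, 3]
m = 2.9375, h(m) = 0.4607 (+); new bracket [2.875, 2.9375]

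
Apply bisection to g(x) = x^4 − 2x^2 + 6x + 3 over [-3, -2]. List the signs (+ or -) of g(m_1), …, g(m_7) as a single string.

g(-2.5) = 14.5625 > 0, so the root lies in [-2.5, -2]
g(-2.25) = 5.003906 > 0, so the root lies in [-2.25, -2]
g(-2.125) = 1.609619 > 0, so the root lies in [-2.125, -2]
g(-2.0625) = 0.2129 > 0, so the root lies in [-2.0625, -2]
g(-2.03125) = -0.4158 < 0, so the root lies in [-2.0625, -2.03125]
g(-2.046875) = -0.1071 < 0, so the root lies in [-2.0625, -2.046875]
g(-2.0546875) = 0.0515 > 0, so the root lies in [-2.0546875, -2.046875]

++++--+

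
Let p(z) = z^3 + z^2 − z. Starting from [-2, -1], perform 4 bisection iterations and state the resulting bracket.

[-1.625, -1.5625]

p(-1.5) = 0.375 > 0, so the root lies in [-2, -1.5]
p(-1.75) = -0.546875 < 0, so the root lies in [-1.75, -1.5]
p(-1.625) = -0.025391 < 0, so the root lies in [-1.625, -1.5]
p(-1.5625) = 0.1892 > 0, so the root lies in [-1.625, -1.5625]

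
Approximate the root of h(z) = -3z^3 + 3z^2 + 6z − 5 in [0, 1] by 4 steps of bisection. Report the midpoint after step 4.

m = 0.5, h(m) = -1.625 (−); new bracket [0.5, 1]
m = 0.75, h(m) = -0.078125 (−); new bracket [0.75, 1]
m = 0.875, h(m) = 0.537109 (+); new bracket [0.75, 0.875]
m = 0.8125, h(m) = 0.2463 (+); new bracket [0.75, 0.8125]

0.8125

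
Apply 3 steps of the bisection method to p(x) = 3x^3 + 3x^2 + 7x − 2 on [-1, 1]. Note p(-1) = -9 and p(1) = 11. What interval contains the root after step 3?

[0.25, 0.5]

m = 0, p(m) = -2 (−); new bracket [0, 1]
m = 0.5, p(m) = 2.625 (+); new bracket [0, 0.5]
m = 0.25, p(m) = -0.015625 (−); new bracket [0.25, 0.5]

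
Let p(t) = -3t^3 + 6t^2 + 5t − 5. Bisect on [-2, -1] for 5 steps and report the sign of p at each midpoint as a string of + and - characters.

t = -1.5 gives p = 11.125, positive; keep [-1.5, -1]
t = -1.25 gives p = 3.984375, positive; keep [-1.25, -1]
t = -1.125 gives p = 1.240234, positive; keep [-1.125, -1]
t = -1.0625 gives p = 0.0593, positive; keep [-1.0625, -1]
t = -1.03125 gives p = -0.4853, negative; keep [-1.0625, -1.03125]

++++-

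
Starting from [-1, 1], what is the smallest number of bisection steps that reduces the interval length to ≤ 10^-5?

Width after n steps is 2/2^n. Need 2^n ≥ 2/10^-5 = 200000.
2^17 = 131072 < 200000 ≤ 2^18 = 262144, so n = 18.

18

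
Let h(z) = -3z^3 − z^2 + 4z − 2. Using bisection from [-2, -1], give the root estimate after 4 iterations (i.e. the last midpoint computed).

-1.5625

z = -1.5 gives h = -0.125, negative; keep [-2, -1.5]
z = -1.75 gives h = 4.015625, positive; keep [-1.75, -1.5]
z = -1.625 gives h = 1.732422, positive; keep [-1.625, -1.5]
z = -1.5625 gives h = 0.7527, positive; keep [-1.5625, -1.5]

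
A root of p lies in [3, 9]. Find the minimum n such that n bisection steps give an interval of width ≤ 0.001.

Width after n steps is 6/2^n. Need 2^n ≥ 6/0.001 = 6000.
2^12 = 4096 < 6000 ≤ 2^13 = 8192, so n = 13.

13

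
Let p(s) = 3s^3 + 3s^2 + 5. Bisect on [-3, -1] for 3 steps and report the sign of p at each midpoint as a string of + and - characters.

s = -2 gives p = -7, negative; keep [-2, -1]
s = -1.5 gives p = 1.625, positive; keep [-2, -1.5]
s = -1.75 gives p = -1.890625, negative; keep [-1.75, -1.5]

-+-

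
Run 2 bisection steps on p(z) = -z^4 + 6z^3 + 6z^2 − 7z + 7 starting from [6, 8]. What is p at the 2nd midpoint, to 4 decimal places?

z = 7 gives p = -91, negative; keep [6, 7]
z = 6.5 gives p = 77.6875, positive; keep [6.5, 7]

77.6875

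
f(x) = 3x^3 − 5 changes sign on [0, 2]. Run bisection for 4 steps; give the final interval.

[1.125, 1.25]

f(1) = -2 < 0, so the root lies in [1, 2]
f(1.5) = 5.125 > 0, so the root lies in [1, 1.5]
f(1.25) = 0.859375 > 0, so the root lies in [1, 1.25]
f(1.125) = -0.7285 < 0, so the root lies in [1.125, 1.25]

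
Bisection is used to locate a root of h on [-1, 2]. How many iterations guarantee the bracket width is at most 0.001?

Width after n steps is 3/2^n. Need 2^n ≥ 3/0.001 = 3000.
2^11 = 2048 < 3000 ≤ 2^12 = 4096, so n = 12.

12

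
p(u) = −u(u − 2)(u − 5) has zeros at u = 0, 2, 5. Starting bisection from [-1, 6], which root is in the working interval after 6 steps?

u = 2.5 gives p = 3.125, positive; keep [2.5, 6]
u = 4.25 gives p = 7.171875, positive; keep [4.25, 6]
u = 5.125 gives p = -2.001953, negative; keep [4.25, 5.125]
u = 4.6875 gives p = 3.9368, positive; keep [4.6875, 5.125]
u = 4.90625 gives p = 1.3368, positive; keep [4.90625, 5.125]
u = 5.015625 gives p = -0.2363, negative; keep [4.90625, 5.015625]

5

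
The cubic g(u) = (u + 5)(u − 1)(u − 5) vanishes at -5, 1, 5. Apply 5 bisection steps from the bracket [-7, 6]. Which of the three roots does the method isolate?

-5

u = -0.5 gives g = 37.125, positive; keep [-7, -0.5]
u = -3.75 gives g = 51.953125, positive; keep [-7, -3.75]
u = -5.375 gives g = -24.802734, negative; keep [-5.375, -3.75]
u = -4.5625 gives g = 23.2712, positive; keep [-5.375, -4.5625]
u = -4.96875 gives g = 1.8594, positive; keep [-5.375, -4.96875]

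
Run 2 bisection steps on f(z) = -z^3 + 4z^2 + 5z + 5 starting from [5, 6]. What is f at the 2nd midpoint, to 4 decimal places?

m = 5.5, f(m) = -12.875 (−); new bracket [5, 5.5]
m = 5.25, f(m) = -3.203125 (−); new bracket [5, 5.25]

-3.2031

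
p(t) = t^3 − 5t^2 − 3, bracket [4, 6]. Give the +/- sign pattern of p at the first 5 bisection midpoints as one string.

t = 5 gives p = -3, negative; keep [5, 6]
t = 5.5 gives p = 12.125, positive; keep [5, 5.5]
t = 5.25 gives p = 3.890625, positive; keep [5, 5.25]
t = 5.125 gives p = 0.2832, positive; keep [5, 5.125]
t = 5.0625 gives p = -1.3982, negative; keep [5.0625, 5.125]

-+++-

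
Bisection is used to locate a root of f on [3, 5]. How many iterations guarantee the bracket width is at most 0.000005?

Width after n steps is 2/2^n. Need 2^n ≥ 2/0.000005 = 400000.
2^18 = 262144 < 400000 ≤ 2^19 = 524288, so n = 19.

19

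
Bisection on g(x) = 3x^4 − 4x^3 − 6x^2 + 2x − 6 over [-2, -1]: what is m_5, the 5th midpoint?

g(-1.5) = 6.1875 > 0, so the root lies in [-1.5, -1]
g(-1.25) = -2.738281 < 0, so the root lies in [-1.5, -1.25]
g(-1.375) = 1.028076 > 0, so the root lies in [-1.375, -1.25]
g(-1.3125) = -1.0144 < 0, so the root lies in [-1.375, -1.3125]
g(-1.34375) = -0.0348 < 0, so the root lies in [-1.375, -1.34375]

-1.34375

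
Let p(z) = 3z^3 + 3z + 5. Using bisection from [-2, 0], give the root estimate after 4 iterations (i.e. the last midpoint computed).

-0.875

m = -1, p(m) = -1 (−); new bracket [-1, 0]
m = -0.5, p(m) = 3.125 (+); new bracket [-1, -0.5]
m = -0.75, p(m) = 1.484375 (+); new bracket [-1, -0.75]
m = -0.875, p(m) = 0.3652 (+); new bracket [-1, -0.875]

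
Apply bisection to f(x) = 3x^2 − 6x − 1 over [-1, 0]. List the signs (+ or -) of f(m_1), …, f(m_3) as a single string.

++-

midpoint -0.5: f = 2.75 > 0 → [-0.5, 0]
midpoint -0.25: f = 0.6875 > 0 → [-0.25, 0]
midpoint -0.125: f = -0.203125 < 0 → [-0.25, -0.125]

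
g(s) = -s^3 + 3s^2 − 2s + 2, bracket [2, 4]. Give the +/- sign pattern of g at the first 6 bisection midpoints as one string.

-+----

m = 3, g(m) = -4 (−); new bracket [2, 3]
m = 2.5, g(m) = 0.125 (+); new bracket [2.5, 3]
m = 2.75, g(m) = -1.609375 (−); new bracket [2.5, 2.75]
m = 2.625, g(m) = -0.666 (−); new bracket [2.5, 2.625]
m = 2.5625, g(m) = -0.2522 (−); new bracket [2.5, 2.5625]
m = 2.53125, g(m) = -0.0591 (−); new bracket [2.5, 2.53125]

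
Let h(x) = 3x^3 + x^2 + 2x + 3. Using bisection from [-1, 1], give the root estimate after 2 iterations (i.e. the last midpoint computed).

-0.5

h(0) = 3 > 0, so the root lies in [-1, 0]
h(-0.5) = 1.875 > 0, so the root lies in [-1, -0.5]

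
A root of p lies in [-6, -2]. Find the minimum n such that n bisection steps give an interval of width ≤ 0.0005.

13

Width after n steps is 4/2^n. Need 2^n ≥ 4/0.0005 = 8000.
2^12 = 4096 < 8000 ≤ 2^13 = 8192, so n = 13.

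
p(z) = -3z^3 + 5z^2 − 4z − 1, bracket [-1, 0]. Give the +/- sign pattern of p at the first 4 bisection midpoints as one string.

z = -0.5 gives p = 2.625, positive; keep [-0.5, 0]
z = -0.25 gives p = 0.359375, positive; keep [-0.25, 0]
z = -0.125 gives p = -0.416016, negative; keep [-0.25, -0.125]
z = -0.1875 gives p = -0.0544, negative; keep [-0.25, -0.1875]

++--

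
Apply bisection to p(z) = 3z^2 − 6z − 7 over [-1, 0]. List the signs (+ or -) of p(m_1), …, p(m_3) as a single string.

z = -0.5 gives p = -3.25, negative; keep [-1, -0.5]
z = -0.75 gives p = -0.8125, negative; keep [-1, -0.75]
z = -0.875 gives p = 0.546875, positive; keep [-0.875, -0.75]

--+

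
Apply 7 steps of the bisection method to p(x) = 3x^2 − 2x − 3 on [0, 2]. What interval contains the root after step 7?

m = 1, p(m) = -2 (−); new bracket [1, 2]
m = 1.5, p(m) = 0.75 (+); new bracket [1, 1.5]
m = 1.25, p(m) = -0.8125 (−); new bracket [1.25, 1.5]
m = 1.375, p(m) = -0.0781 (−); new bracket [1.375, 1.5]
m = 1.4375, p(m) = 0.3242 (+); new bracket [1.375, 1.4375]
m = 1.40625, p(m) = 0.1201 (+); new bracket [1.375, 1.40625]
m = 1.390625, p(m) = 0.0203 (+); new bracket [1.375, 1.390625]

[1.375, 1.390625]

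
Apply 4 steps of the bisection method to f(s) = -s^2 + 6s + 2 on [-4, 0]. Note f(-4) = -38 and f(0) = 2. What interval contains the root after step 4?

[-0.5, -0.25]

s = -2 gives f = -14, negative; keep [-2, 0]
s = -1 gives f = -5, negative; keep [-1, 0]
s = -0.5 gives f = -1.25, negative; keep [-0.5, 0]
s = -0.25 gives f = 0.4375, positive; keep [-0.5, -0.25]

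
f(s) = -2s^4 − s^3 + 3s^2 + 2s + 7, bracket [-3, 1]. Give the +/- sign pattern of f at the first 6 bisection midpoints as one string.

f(-1) = 7 > 0, so the root lies in [-3, -1]
f(-2) = -9 < 0, so the root lies in [-2, -1]
f(-1.5) = 4 > 0, so the root lies in [-2, -1.5]
f(-1.75) = -0.7109 < 0, so the root lies in [-1.75, -1.5]
f(-1.625) = 2.0171 > 0, so the root lies in [-1.75, -1.625]
f(-1.6875) = 0.7551 > 0, so the root lies in [-1.75, -1.6875]

+-+-++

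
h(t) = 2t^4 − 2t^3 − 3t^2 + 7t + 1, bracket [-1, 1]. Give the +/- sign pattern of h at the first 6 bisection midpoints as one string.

h(0) = 1 > 0, so the root lies in [-1, 0]
h(-0.5) = -2.875 < 0, so the root lies in [-0.5, 0]
h(-0.25) = -0.898438 < 0, so the root lies in [-0.25, 0]
h(-0.125) = 0.0825 > 0, so the root lies in [-0.25, -0.125]
h(-0.1875) = -0.4023 < 0, so the root lies in [-0.1875, -0.125]
h(-0.15625) = -0.1582 < 0, so the root lies in [-0.15625, -0.125]

+--+--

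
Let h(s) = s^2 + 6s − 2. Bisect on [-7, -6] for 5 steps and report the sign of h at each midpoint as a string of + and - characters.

+-+-+

s = -6.5 gives h = 1.25, positive; keep [-6.5, -6]
s = -6.25 gives h = -0.4375, negative; keep [-6.5, -6.25]
s = -6.375 gives h = 0.390625, positive; keep [-6.375, -6.25]
s = -6.3125 gives h = -0.0273, negative; keep [-6.375, -6.3125]
s = -6.34375 gives h = 0.1807, positive; keep [-6.34375, -6.3125]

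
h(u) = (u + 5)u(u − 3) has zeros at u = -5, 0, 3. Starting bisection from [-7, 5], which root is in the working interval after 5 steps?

h(-1) = 16 > 0, so the root lies in [-7, -1]
h(-4) = 28 > 0, so the root lies in [-7, -4]
h(-5.5) = -23.375 < 0, so the root lies in [-5.5, -4]
h(-4.75) = 9.2031 > 0, so the root lies in [-5.5, -4.75]
h(-5.125) = -5.2051 < 0, so the root lies in [-5.125, -4.75]

-5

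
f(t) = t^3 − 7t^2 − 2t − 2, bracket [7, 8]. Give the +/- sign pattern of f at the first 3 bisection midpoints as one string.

midpoint 7.5: f = 11.125 > 0 → [7, 7.5]
midpoint 7.25: f = -3.359375 < 0 → [7.25, 7.5]
midpoint 7.375: f = 3.646484 > 0 → [7.25, 7.375]

+-+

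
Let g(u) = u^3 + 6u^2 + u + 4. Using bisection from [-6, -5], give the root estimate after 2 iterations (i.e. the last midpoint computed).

-5.75

g(-5.5) = 13.625 > 0, so the root lies in [-6, -5.5]
g(-5.75) = 6.515625 > 0, so the root lies in [-6, -5.75]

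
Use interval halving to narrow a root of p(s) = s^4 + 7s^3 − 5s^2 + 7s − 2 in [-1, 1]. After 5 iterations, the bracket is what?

p(0) = -2 < 0, so the root lies in [0, 1]
p(0.5) = 1.1875 > 0, so the root lies in [0, 0.5]
p(0.25) = -0.449219 < 0, so the root lies in [0.25, 0.5]
p(0.375) = 0.3108 > 0, so the root lies in [0.25, 0.375]
p(0.3125) = -0.0776 < 0, so the root lies in [0.3125, 0.375]

[0.3125, 0.375]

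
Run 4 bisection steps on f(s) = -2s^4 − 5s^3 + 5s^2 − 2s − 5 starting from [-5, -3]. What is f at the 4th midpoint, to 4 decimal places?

f(-4) = -109 < 0, so the root lies in [-4, -3]
f(-3.5) = -22.5 < 0, so the root lies in [-3.5, -3]
f(-3.25) = 2.820312 > 0, so the root lies in [-3.5, -3.25]
f(-3.375) = -8.5728 < 0, so the root lies in [-3.375, -3.25]

-8.5728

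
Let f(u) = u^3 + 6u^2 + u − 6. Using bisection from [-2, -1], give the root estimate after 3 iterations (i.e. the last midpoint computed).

u = -1.5 gives f = 2.625, positive; keep [-1.5, -1]
u = -1.25 gives f = 0.171875, positive; keep [-1.25, -1]
u = -1.125 gives f = -0.955078, negative; keep [-1.25, -1.125]

-1.125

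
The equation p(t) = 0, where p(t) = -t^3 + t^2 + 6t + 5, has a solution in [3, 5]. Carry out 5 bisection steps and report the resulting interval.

t = 4 gives p = -19, negative; keep [3, 4]
t = 3.5 gives p = -4.625, negative; keep [3, 3.5]
t = 3.25 gives p = 0.734375, positive; keep [3.25, 3.5]
t = 3.375 gives p = -1.8027, negative; keep [3.25, 3.375]
t = 3.3125 gives p = -0.4993, negative; keep [3.25, 3.3125]

[3.25, 3.3125]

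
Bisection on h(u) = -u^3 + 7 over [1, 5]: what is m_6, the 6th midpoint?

u = 3 gives h = -20, negative; keep [1, 3]
u = 2 gives h = -1, negative; keep [1, 2]
u = 1.5 gives h = 3.625, positive; keep [1.5, 2]
u = 1.75 gives h = 1.6406, positive; keep [1.75, 2]
u = 1.875 gives h = 0.4082, positive; keep [1.875, 2]
u = 1.9375 gives h = -0.2732, negative; keep [1.875, 1.9375]

1.9375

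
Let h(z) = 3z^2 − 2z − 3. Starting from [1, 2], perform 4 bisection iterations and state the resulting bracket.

[1.375, 1.4375]

midpoint 1.5: h = 0.75 > 0 → [1, 1.5]
midpoint 1.25: h = -0.8125 < 0 → [1.25, 1.5]
midpoint 1.375: h = -0.078125 < 0 → [1.375, 1.5]
midpoint 1.4375: h = 0.3242 > 0 → [1.375, 1.4375]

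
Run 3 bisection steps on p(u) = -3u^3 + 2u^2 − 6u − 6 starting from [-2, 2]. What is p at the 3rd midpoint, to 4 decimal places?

-2.1250

midpoint 0: p = -6 < 0 → [-2, 0]
midpoint -1: p = 5 > 0 → [-1, 0]
midpoint -0.5: p = -2.125 < 0 → [-1, -0.5]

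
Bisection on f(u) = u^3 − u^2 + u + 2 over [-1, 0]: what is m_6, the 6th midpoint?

-0.796875

f(-0.5) = 1.125 > 0, so the root lies in [-1, -0.5]
f(-0.75) = 0.265625 > 0, so the root lies in [-1, -0.75]
f(-0.875) = -0.310547 < 0, so the root lies in [-0.875, -0.75]
f(-0.8125) = -0.009 < 0, so the root lies in [-0.8125, -0.75]
f(-0.78125) = 0.1316 > 0, so the root lies in [-0.8125, -0.78125]
f(-0.796875) = 0.0621 > 0, so the root lies in [-0.8125, -0.796875]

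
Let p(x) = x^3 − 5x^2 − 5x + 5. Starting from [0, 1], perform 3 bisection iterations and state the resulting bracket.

[0.625, 0.75]

midpoint 0.5: p = 1.375 > 0 → [0.5, 1]
midpoint 0.75: p = -1.140625 < 0 → [0.5, 0.75]
midpoint 0.625: p = 0.166016 > 0 → [0.625, 0.75]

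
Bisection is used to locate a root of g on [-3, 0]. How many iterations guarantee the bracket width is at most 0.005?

10

Width after n steps is 3/2^n. Need 2^n ≥ 3/0.005 = 600.
2^9 = 512 < 600 ≤ 2^10 = 1024, so n = 10.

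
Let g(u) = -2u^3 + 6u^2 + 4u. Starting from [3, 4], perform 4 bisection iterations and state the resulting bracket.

midpoint 3.5: g = 1.75 > 0 → [3.5, 4]
midpoint 3.75: g = -6.09375 < 0 → [3.5, 3.75]
midpoint 3.625: g = -1.925781 < 0 → [3.5, 3.625]
midpoint 3.5625: g = -0.0278 < 0 → [3.5, 3.5625]

[3.5, 3.5625]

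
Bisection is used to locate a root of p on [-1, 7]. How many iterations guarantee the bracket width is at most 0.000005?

21

Width after n steps is 8/2^n. Need 2^n ≥ 8/0.000005 = 1600000.
2^20 = 1048576 < 1600000 ≤ 2^21 = 2097152, so n = 21.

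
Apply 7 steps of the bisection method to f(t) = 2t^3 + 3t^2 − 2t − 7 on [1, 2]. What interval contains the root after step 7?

t = 1.5 gives f = 3.5, positive; keep [1, 1.5]
t = 1.25 gives f = -0.90625, negative; keep [1.25, 1.5]
t = 1.375 gives f = 1.121094, positive; keep [1.25, 1.375]
t = 1.3125 gives f = 0.0649, positive; keep [1.25, 1.3125]
t = 1.28125 gives f = -0.4311, negative; keep [1.28125, 1.3125]
t = 1.296875 gives f = -0.1857, negative; keep [1.296875, 1.3125]
t = 1.3046875 gives f = -0.061, negative; keep [1.3046875, 1.3125]

[1.3046875, 1.3125]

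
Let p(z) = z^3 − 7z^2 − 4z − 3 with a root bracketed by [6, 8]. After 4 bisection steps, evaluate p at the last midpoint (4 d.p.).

midpoint 7: p = -31 < 0 → [7, 8]
midpoint 7.5: p = -4.875 < 0 → [7.5, 8]
midpoint 7.75: p = 11.046875 > 0 → [7.5, 7.75]
midpoint 7.625: p = 2.8379 > 0 → [7.5, 7.625]

2.8379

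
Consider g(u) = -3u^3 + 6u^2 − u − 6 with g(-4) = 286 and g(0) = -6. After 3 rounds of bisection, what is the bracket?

[-1, -0.5]

u = -2 gives g = 44, positive; keep [-2, 0]
u = -1 gives g = 4, positive; keep [-1, 0]
u = -0.5 gives g = -3.625, negative; keep [-1, -0.5]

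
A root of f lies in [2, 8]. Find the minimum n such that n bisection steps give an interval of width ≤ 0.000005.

21

Width after n steps is 6/2^n. Need 2^n ≥ 6/0.000005 = 1200000.
2^20 = 1048576 < 1200000 ≤ 2^21 = 2097152, so n = 21.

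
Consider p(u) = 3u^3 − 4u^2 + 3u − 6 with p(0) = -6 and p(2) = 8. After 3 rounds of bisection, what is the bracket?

u = 1 gives p = -4, negative; keep [1, 2]
u = 1.5 gives p = -0.375, negative; keep [1.5, 2]
u = 1.75 gives p = 3.078125, positive; keep [1.5, 1.75]

[1.5, 1.75]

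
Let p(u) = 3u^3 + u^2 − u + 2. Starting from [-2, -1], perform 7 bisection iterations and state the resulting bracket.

[-1.140625, -1.1328125]

u = -1.5 gives p = -4.375, negative; keep [-1.5, -1]
u = -1.25 gives p = -1.046875, negative; keep [-1.25, -1]
u = -1.125 gives p = 0.119141, positive; keep [-1.25, -1.125]
u = -1.1875 gives p = -0.426, negative; keep [-1.1875, -1.125]
u = -1.15625 gives p = -0.1443, negative; keep [-1.15625, -1.125]
u = -1.140625 gives p = -0.0103, negative; keep [-1.140625, -1.125]
u = -1.1328125 gives p = 0.055, positive; keep [-1.140625, -1.1328125]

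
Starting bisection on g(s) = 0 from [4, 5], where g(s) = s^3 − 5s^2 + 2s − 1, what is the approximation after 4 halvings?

g(4.5) = -2.125 < 0, so the root lies in [4.5, 5]
g(4.75) = 2.859375 > 0, so the root lies in [4.5, 4.75]
g(4.625) = 0.228516 > 0, so the root lies in [4.5, 4.625]
g(4.5625) = -0.9822 < 0, so the root lies in [4.5625, 4.625]

4.5625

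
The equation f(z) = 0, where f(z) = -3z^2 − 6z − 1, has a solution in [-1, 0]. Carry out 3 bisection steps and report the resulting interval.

[-0.25, -0.125]

midpoint -0.5: f = 1.25 > 0 → [-0.5, 0]
midpoint -0.25: f = 0.3125 > 0 → [-0.25, 0]
midpoint -0.125: f = -0.296875 < 0 → [-0.25, -0.125]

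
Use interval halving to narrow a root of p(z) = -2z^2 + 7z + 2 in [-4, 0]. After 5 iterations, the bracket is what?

[-0.375, -0.25]

m = -2, p(m) = -20 (−); new bracket [-2, 0]
m = -1, p(m) = -7 (−); new bracket [-1, 0]
m = -0.5, p(m) = -2 (−); new bracket [-0.5, 0]
m = -0.25, p(m) = 0.125 (+); new bracket [-0.5, -0.25]
m = -0.375, p(m) = -0.9062 (−); new bracket [-0.375, -0.25]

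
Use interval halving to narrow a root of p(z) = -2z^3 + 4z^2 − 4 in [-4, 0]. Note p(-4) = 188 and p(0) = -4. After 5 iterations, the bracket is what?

midpoint -2: p = 28 > 0 → [-2, 0]
midpoint -1: p = 2 > 0 → [-1, 0]
midpoint -0.5: p = -2.75 < 0 → [-1, -0.5]
midpoint -0.75: p = -0.9062 < 0 → [-1, -0.75]
midpoint -0.875: p = 0.4023 > 0 → [-0.875, -0.75]

[-0.875, -0.75]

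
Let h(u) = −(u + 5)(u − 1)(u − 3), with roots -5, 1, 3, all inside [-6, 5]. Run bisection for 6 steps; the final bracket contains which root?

-5

u = -0.5 gives h = -23.625, negative; keep [-6, -0.5]
u = -3.25 gives h = -46.484375, negative; keep [-6, -3.25]
u = -4.625 gives h = -16.083984, negative; keep [-6, -4.625]
u = -5.3125 gives h = 16.3977, positive; keep [-5.3125, -4.625]
u = -4.96875 gives h = -1.4864, negative; keep [-5.3125, -4.96875]
u = -5.140625 gives h = 7.0296, positive; keep [-5.140625, -4.96875]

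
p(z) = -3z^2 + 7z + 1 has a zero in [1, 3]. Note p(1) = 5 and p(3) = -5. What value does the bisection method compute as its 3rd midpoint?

m = 2, p(m) = 3 (+); new bracket [2, 3]
m = 2.5, p(m) = -0.25 (−); new bracket [2, 2.5]
m = 2.25, p(m) = 1.5625 (+); new bracket [2.25, 2.5]

2.25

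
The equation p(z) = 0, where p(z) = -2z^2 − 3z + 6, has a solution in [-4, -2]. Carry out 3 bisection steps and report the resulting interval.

z = -3 gives p = -3, negative; keep [-3, -2]
z = -2.5 gives p = 1, positive; keep [-3, -2.5]
z = -2.75 gives p = -0.875, negative; keep [-2.75, -2.5]

[-2.75, -2.5]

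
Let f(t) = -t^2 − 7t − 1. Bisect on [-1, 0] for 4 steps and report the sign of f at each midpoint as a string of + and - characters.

midpoint -0.5: f = 2.25 > 0 → [-0.5, 0]
midpoint -0.25: f = 0.6875 > 0 → [-0.25, 0]
midpoint -0.125: f = -0.140625 < 0 → [-0.25, -0.125]
midpoint -0.1875: f = 0.2773 > 0 → [-0.1875, -0.125]

++-+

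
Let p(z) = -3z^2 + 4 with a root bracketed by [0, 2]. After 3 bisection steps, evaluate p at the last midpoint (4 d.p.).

-0.6875

p(1) = 1 > 0, so the root lies in [1, 2]
p(1.5) = -2.75 < 0, so the root lies in [1, 1.5]
p(1.25) = -0.6875 < 0, so the root lies in [1, 1.25]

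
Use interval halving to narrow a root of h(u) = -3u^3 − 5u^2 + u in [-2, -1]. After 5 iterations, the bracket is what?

m = -1.5, h(m) = -2.625 (−); new bracket [-2, -1.5]
m = -1.75, h(m) = -0.984375 (−); new bracket [-2, -1.75]
m = -1.875, h(m) = 0.322266 (+); new bracket [-1.875, -1.75]
m = -1.8125, h(m) = -0.3752 (−); new bracket [-1.875, -1.8125]
m = -1.84375, h(m) = -0.0378 (−); new bracket [-1.875, -1.84375]

[-1.875, -1.84375]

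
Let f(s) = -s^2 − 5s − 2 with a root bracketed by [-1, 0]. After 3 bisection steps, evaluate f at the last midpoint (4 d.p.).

f(-0.5) = 0.25 > 0, so the root lies in [-0.5, 0]
f(-0.25) = -0.8125 < 0, so the root lies in [-0.5, -0.25]
f(-0.375) = -0.265625 < 0, so the root lies in [-0.5, -0.375]

-0.2656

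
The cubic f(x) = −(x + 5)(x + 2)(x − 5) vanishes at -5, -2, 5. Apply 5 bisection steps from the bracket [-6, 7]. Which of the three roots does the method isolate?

m = 0.5, f(m) = 61.875 (+); new bracket [0.5, 7]
m = 3.75, f(m) = 62.890625 (+); new bracket [3.75, 7]
m = 5.375, f(m) = -28.693359 (−); new bracket [3.75, 5.375]
m = 4.5625, f(m) = 27.4548 (+); new bracket [4.5625, 5.375]
m = 4.96875, f(m) = 2.1709 (+); new bracket [4.96875, 5.375]

5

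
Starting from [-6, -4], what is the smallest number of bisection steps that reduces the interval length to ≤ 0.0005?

Width after n steps is 2/2^n. Need 2^n ≥ 2/0.0005 = 4000.
2^11 = 2048 < 4000 ≤ 2^12 = 4096, so n = 12.

12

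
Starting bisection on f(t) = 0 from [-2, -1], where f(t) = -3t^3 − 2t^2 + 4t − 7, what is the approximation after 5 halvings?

midpoint -1.5: f = -7.375 < 0 → [-2, -1.5]
midpoint -1.75: f = -4.046875 < 0 → [-2, -1.75]
midpoint -1.875: f = -1.755859 < 0 → [-2, -1.875]
midpoint -1.9375: f = -0.4382 < 0 → [-2, -1.9375]
midpoint -1.96875: f = 0.2655 > 0 → [-1.96875, -1.9375]

-1.96875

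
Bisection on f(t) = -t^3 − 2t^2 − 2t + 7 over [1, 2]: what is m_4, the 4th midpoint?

1.1875

t = 1.5 gives f = -3.875, negative; keep [1, 1.5]
t = 1.25 gives f = -0.578125, negative; keep [1, 1.25]
t = 1.125 gives f = 0.794922, positive; keep [1.125, 1.25]
t = 1.1875 gives f = 0.1301, positive; keep [1.1875, 1.25]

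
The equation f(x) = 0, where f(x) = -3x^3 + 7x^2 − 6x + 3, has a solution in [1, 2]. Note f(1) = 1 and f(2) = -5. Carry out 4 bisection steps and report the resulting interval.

[1.375, 1.4375]

f(1.5) = -0.375 < 0, so the root lies in [1, 1.5]
f(1.25) = 0.578125 > 0, so the root lies in [1.25, 1.5]
f(1.375) = 0.185547 > 0, so the root lies in [1.375, 1.5]
f(1.4375) = -0.0715 < 0, so the root lies in [1.375, 1.4375]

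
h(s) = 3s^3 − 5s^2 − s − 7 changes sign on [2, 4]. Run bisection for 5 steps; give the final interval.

[2.25, 2.3125]

m = 3, h(m) = 26 (+); new bracket [2, 3]
m = 2.5, h(m) = 6.125 (+); new bracket [2, 2.5]
m = 2.25, h(m) = -0.390625 (−); new bracket [2.25, 2.5]
m = 2.375, h(m) = 2.6113 (+); new bracket [2.25, 2.375]
m = 2.3125, h(m) = 1.0486 (+); new bracket [2.25, 2.3125]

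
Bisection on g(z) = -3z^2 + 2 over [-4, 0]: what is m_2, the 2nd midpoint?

-1

midpoint -2: g = -10 < 0 → [-2, 0]
midpoint -1: g = -1 < 0 → [-1, 0]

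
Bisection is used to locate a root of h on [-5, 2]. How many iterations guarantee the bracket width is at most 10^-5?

20

Width after n steps is 7/2^n. Need 2^n ≥ 7/10^-5 = 700000.
2^19 = 524288 < 700000 ≤ 2^20 = 1048576, so n = 20.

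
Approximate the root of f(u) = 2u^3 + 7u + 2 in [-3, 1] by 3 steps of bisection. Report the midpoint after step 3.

u = -1 gives f = -7, negative; keep [-1, 1]
u = 0 gives f = 2, positive; keep [-1, 0]
u = -0.5 gives f = -1.75, negative; keep [-0.5, 0]

-0.5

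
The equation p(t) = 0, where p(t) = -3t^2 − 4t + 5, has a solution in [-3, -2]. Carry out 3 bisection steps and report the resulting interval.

[-2.125, -2]

t = -2.5 gives p = -3.75, negative; keep [-2.5, -2]
t = -2.25 gives p = -1.1875, negative; keep [-2.25, -2]
t = -2.125 gives p = -0.046875, negative; keep [-2.125, -2]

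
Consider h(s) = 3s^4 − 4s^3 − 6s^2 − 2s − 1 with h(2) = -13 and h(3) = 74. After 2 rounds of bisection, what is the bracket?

midpoint 2.5: h = 11.1875 > 0 → [2, 2.5]
midpoint 2.25: h = -4.550781 < 0 → [2.25, 2.5]

[2.25, 2.5]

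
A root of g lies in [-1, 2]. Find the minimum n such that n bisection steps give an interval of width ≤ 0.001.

Width after n steps is 3/2^n. Need 2^n ≥ 3/0.001 = 3000.
2^11 = 2048 < 3000 ≤ 2^12 = 4096, so n = 12.

12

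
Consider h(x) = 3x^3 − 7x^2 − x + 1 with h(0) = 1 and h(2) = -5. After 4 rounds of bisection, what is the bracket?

[0.25, 0.375]

h(1) = -4 < 0, so the root lies in [0, 1]
h(0.5) = -0.875 < 0, so the root lies in [0, 0.5]
h(0.25) = 0.359375 > 0, so the root lies in [0.25, 0.5]
h(0.375) = -0.2012 < 0, so the root lies in [0.25, 0.375]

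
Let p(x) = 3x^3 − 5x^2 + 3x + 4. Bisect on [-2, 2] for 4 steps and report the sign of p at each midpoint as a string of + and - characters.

m = 0, p(m) = 4 (+); new bracket [-2, 0]
m = -1, p(m) = -7 (−); new bracket [-1, 0]
m = -0.5, p(m) = 0.875 (+); new bracket [-1, -0.5]
m = -0.75, p(m) = -2.3281 (−); new bracket [-0.75, -0.5]

+-+-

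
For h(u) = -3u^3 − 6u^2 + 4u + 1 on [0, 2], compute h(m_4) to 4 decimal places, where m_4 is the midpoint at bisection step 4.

0.4238

m = 1, h(m) = -4 (−); new bracket [0, 1]
m = 0.5, h(m) = 1.125 (+); new bracket [0.5, 1]
m = 0.75, h(m) = -0.640625 (−); new bracket [0.5, 0.75]
m = 0.625, h(m) = 0.4238 (+); new bracket [0.625, 0.75]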